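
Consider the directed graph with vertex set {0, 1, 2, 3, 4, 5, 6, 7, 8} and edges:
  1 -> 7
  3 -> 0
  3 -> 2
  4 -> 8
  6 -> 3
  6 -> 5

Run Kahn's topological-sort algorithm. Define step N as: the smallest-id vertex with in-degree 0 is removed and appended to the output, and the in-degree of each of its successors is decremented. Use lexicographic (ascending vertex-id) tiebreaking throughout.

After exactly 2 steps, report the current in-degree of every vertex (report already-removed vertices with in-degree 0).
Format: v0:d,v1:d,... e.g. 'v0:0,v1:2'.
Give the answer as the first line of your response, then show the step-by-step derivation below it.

v0:1,v1:0,v2:1,v3:1,v4:0,v5:1,v6:0,v7:0,v8:0

step 1: output 1; order=[1]; indeg=(1,0,1,1,0,1,0,0,1)
step 2: output 4; order=[1,4]; indeg=(1,0,1,1,0,1,0,0,0)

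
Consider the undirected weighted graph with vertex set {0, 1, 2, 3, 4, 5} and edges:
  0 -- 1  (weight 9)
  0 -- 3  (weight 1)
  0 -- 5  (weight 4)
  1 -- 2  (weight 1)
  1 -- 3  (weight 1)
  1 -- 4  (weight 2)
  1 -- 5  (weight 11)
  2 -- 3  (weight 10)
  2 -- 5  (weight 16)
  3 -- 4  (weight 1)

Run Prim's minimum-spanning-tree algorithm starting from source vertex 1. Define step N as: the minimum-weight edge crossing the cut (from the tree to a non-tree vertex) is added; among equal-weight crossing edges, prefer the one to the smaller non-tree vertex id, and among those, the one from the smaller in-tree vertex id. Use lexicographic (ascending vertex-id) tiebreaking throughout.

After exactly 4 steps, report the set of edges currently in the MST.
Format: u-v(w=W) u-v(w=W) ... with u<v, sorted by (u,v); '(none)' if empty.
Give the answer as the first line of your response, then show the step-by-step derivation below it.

0-3(w=1) 1-2(w=1) 1-3(w=1) 3-4(w=1)

step 1: add edge 1-2 (w=1); MST = {1-2(w=1)}
step 2: add edge 1-3 (w=1); MST = {1-2(w=1) 1-3(w=1)}
step 3: add edge 0-3 (w=1); MST = {0-3(w=1) 1-2(w=1) 1-3(w=1)}
step 4: add edge 3-4 (w=1); MST = {0-3(w=1) 1-2(w=1) 1-3(w=1) 3-4(w=1)}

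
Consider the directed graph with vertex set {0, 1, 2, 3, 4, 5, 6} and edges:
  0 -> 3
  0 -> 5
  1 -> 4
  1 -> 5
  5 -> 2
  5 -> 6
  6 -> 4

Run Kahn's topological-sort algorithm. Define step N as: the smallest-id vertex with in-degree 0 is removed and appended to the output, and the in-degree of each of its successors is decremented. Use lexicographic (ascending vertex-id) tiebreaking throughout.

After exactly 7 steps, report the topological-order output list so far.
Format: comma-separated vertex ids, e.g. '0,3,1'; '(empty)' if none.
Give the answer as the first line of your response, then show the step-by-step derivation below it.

0,1,3,5,2,6,4

step 1: output 0; order=[0]; indeg=(0,0,1,0,2,1,1)
step 2: output 1; order=[0,1]; indeg=(0,0,1,0,1,0,1)
step 3: output 3; order=[0,1,3]; indeg=(0,0,1,0,1,0,1)
step 4: output 5; order=[0,1,3,5]; indeg=(0,0,0,0,1,0,0)
step 5: output 2; order=[0,1,3,5,2]; indeg=(0,0,0,0,1,0,0)
step 6: output 6; order=[0,1,3,5,2,6]; indeg=(0,0,0,0,0,0,0)
step 7: output 4; order=[0,1,3,5,2,6,4]; indeg=(0,0,0,0,0,0,0)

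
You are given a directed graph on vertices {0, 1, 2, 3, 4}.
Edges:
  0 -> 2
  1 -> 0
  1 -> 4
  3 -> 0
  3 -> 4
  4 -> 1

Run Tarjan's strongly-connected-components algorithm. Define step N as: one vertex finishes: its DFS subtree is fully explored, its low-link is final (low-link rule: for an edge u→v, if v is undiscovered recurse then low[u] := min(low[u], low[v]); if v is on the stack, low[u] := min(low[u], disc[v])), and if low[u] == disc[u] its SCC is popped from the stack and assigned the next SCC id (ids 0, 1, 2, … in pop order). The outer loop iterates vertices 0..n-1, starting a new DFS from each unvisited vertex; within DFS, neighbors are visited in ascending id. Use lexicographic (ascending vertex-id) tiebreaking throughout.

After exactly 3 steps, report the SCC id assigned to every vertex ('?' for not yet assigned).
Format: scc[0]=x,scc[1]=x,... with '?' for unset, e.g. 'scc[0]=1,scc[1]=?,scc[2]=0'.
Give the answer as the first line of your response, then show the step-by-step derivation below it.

scc[0]=1,scc[1]=?,scc[2]=0,scc[3]=?,scc[4]=?

step 1: low=(low[0]=0,low[1]=?,low[2]=1,low[3]=?,low[4]=?); scc=(scc[0]=?,scc[1]=?,scc[2]=0,scc[3]=?,scc[4]=?)
step 2: low=(low[0]=0,low[1]=?,low[2]=1,low[3]=?,low[4]=?); scc=(scc[0]=1,scc[1]=?,scc[2]=0,scc[3]=?,scc[4]=?)
step 3: low=(low[0]=0,low[1]=2,low[2]=1,low[3]=?,low[4]=2); scc=(scc[0]=1,scc[1]=?,scc[2]=0,scc[3]=?,scc[4]=?)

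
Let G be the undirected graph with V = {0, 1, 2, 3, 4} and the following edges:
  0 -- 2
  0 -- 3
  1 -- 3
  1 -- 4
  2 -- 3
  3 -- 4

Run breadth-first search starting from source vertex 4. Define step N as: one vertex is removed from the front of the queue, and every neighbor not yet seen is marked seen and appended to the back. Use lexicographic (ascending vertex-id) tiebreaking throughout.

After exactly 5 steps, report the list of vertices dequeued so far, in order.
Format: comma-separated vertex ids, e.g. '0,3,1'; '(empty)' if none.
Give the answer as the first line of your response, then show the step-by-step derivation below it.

4,1,3,0,2

step 1: dequeue 4; queue=[1,3]; order=4
step 2: dequeue 1; queue=[3]; order=4,1
step 3: dequeue 3; queue=[0,2]; order=4,1,3
step 4: dequeue 0; queue=[2]; order=4,1,3,0
step 5: dequeue 2; queue=[(empty)]; order=4,1,3,0,2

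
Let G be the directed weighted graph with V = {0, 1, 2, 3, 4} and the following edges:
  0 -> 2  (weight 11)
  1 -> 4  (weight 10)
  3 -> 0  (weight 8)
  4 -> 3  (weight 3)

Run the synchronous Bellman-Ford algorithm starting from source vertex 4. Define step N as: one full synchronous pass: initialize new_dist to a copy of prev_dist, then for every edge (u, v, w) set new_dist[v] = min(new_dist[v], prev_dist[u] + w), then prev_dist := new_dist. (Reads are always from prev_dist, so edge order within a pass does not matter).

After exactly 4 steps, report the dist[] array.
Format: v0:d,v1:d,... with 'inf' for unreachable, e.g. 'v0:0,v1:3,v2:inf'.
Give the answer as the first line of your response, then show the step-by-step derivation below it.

v0:11,v1:inf,v2:22,v3:3,v4:0

step 1: dist = v0:inf,v1:inf,v2:inf,v3:3,v4:0
step 2: dist = v0:11,v1:inf,v2:inf,v3:3,v4:0
step 3: dist = v0:11,v1:inf,v2:22,v3:3,v4:0
step 4: dist = v0:11,v1:inf,v2:22,v3:3,v4:0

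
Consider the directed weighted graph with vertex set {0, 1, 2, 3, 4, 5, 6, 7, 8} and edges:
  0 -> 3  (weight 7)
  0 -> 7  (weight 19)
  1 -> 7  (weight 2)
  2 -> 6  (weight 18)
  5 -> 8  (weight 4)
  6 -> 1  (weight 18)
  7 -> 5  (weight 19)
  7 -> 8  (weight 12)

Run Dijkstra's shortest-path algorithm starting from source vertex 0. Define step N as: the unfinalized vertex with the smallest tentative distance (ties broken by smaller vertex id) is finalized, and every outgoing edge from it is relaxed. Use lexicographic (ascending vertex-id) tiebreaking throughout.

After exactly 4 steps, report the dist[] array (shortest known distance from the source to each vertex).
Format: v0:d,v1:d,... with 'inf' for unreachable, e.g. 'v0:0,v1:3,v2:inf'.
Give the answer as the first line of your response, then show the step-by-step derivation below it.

v0:0,v1:inf,v2:inf,v3:7,v4:inf,v5:38,v6:inf,v7:19,v8:31

step 1: dist = v0:0,v1:inf,v2:inf,v3:7,v4:inf,v5:inf,v6:inf,v7:19,v8:inf
step 2: dist = v0:0,v1:inf,v2:inf,v3:7,v4:inf,v5:inf,v6:inf,v7:19,v8:inf
step 3: dist = v0:0,v1:inf,v2:inf,v3:7,v4:inf,v5:38,v6:inf,v7:19,v8:31
step 4: dist = v0:0,v1:inf,v2:inf,v3:7,v4:inf,v5:38,v6:inf,v7:19,v8:31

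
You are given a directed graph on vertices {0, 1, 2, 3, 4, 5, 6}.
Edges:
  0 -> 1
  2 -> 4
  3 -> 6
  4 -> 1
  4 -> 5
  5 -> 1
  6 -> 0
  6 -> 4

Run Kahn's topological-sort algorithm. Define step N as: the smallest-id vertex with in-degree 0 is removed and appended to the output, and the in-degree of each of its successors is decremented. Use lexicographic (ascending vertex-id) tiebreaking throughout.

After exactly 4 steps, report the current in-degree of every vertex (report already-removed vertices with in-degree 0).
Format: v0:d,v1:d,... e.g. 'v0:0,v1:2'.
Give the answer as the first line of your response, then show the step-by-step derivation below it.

v0:0,v1:2,v2:0,v3:0,v4:0,v5:1,v6:0

step 1: output 2; order=[2]; indeg=(1,3,0,0,1,1,1)
step 2: output 3; order=[2,3]; indeg=(1,3,0,0,1,1,0)
step 3: output 6; order=[2,3,6]; indeg=(0,3,0,0,0,1,0)
step 4: output 0; order=[2,3,6,0]; indeg=(0,2,0,0,0,1,0)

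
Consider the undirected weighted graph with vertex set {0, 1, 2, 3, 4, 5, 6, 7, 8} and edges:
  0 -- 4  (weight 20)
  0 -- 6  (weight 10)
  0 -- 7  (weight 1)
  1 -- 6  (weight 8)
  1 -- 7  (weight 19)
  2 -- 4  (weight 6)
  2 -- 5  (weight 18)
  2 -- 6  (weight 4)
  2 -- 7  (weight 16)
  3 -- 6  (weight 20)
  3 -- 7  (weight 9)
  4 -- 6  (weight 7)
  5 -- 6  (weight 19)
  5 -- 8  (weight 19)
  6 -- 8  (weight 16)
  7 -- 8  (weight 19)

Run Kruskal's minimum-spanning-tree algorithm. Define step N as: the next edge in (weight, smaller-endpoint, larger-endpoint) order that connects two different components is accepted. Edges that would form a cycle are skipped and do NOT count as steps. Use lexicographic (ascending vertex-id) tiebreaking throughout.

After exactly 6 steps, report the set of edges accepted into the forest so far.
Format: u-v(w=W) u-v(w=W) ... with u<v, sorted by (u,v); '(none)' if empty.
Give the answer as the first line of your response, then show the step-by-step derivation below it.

0-6(w=10) 0-7(w=1) 1-6(w=8) 2-4(w=6) 2-6(w=4) 3-7(w=9)

step 1: add edge 0-7 (w=1); MST = {0-7(w=1)}
step 2: add edge 2-6 (w=4); MST = {0-7(w=1) 2-6(w=4)}
step 3: add edge 2-4 (w=6); MST = {0-7(w=1) 2-4(w=6) 2-6(w=4)}
step 4: add edge 1-6 (w=8); MST = {0-7(w=1) 1-6(w=8) 2-4(w=6) 2-6(w=4)}
step 5: add edge 3-7 (w=9); MST = {0-7(w=1) 1-6(w=8) 2-4(w=6) 2-6(w=4) 3-7(w=9)}
step 6: add edge 0-6 (w=10); MST = {0-6(w=10) 0-7(w=1) 1-6(w=8) 2-4(w=6) 2-6(w=4) 3-7(w=9)}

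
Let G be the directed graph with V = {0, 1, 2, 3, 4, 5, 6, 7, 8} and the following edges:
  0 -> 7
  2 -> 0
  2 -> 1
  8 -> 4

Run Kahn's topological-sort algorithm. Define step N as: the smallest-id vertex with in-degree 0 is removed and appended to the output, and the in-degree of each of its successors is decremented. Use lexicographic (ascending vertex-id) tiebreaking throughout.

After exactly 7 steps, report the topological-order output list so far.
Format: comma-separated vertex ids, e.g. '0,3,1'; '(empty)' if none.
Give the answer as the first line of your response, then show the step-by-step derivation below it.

2,0,1,3,5,6,7

step 1: output 2; order=[2]; indeg=(0,0,0,0,1,0,0,1,0)
step 2: output 0; order=[2,0]; indeg=(0,0,0,0,1,0,0,0,0)
step 3: output 1; order=[2,0,1]; indeg=(0,0,0,0,1,0,0,0,0)
step 4: output 3; order=[2,0,1,3]; indeg=(0,0,0,0,1,0,0,0,0)
step 5: output 5; order=[2,0,1,3,5]; indeg=(0,0,0,0,1,0,0,0,0)
step 6: output 6; order=[2,0,1,3,5,6]; indeg=(0,0,0,0,1,0,0,0,0)
step 7: output 7; order=[2,0,1,3,5,6,7]; indeg=(0,0,0,0,1,0,0,0,0)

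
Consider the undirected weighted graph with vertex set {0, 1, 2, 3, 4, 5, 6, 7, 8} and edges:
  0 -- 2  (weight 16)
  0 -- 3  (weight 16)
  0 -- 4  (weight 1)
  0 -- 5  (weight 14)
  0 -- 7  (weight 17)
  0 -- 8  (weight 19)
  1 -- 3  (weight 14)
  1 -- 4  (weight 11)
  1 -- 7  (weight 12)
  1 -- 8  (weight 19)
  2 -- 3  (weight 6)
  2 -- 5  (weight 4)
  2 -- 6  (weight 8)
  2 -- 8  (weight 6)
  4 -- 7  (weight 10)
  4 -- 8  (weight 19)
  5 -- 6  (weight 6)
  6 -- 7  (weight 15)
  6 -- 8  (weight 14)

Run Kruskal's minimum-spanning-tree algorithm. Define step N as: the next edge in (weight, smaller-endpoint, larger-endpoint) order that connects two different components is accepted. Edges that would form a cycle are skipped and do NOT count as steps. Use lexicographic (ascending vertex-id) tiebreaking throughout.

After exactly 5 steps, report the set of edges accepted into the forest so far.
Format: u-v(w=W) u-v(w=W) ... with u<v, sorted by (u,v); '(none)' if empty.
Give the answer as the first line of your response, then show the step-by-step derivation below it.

0-4(w=1) 2-3(w=6) 2-5(w=4) 2-8(w=6) 5-6(w=6)

step 1: add edge 0-4 (w=1); MST = {0-4(w=1)}
step 2: add edge 2-5 (w=4); MST = {0-4(w=1) 2-5(w=4)}
step 3: add edge 2-3 (w=6); MST = {0-4(w=1) 2-3(w=6) 2-5(w=4)}
step 4: add edge 2-8 (w=6); MST = {0-4(w=1) 2-3(w=6) 2-5(w=4) 2-8(w=6)}
step 5: add edge 5-6 (w=6); MST = {0-4(w=1) 2-3(w=6) 2-5(w=4) 2-8(w=6) 5-6(w=6)}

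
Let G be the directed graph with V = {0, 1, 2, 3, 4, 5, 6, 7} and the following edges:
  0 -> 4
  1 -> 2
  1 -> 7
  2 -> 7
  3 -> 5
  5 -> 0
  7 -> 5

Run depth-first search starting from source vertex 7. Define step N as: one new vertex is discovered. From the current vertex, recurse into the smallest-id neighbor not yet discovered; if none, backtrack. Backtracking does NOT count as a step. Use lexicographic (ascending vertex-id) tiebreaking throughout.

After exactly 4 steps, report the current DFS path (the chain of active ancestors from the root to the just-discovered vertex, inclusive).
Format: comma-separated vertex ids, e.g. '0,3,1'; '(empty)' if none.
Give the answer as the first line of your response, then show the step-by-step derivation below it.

7,5,0,4

step 1: discover 7; path=7; order=7
step 2: discover 5; path=7>5; order=7,5
step 3: discover 0; path=7>5>0; order=7,5,0
step 4: discover 4; path=7>5>0>4; order=7,5,0,4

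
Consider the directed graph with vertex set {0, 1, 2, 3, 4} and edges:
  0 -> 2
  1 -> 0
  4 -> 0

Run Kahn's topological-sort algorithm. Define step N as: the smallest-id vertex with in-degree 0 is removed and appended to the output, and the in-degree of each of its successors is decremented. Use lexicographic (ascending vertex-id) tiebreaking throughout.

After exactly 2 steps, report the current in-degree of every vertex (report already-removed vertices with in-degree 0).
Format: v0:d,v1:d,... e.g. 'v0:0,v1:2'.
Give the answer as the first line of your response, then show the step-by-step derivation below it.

v0:1,v1:0,v2:1,v3:0,v4:0

step 1: output 1; order=[1]; indeg=(1,0,1,0,0)
step 2: output 3; order=[1,3]; indeg=(1,0,1,0,0)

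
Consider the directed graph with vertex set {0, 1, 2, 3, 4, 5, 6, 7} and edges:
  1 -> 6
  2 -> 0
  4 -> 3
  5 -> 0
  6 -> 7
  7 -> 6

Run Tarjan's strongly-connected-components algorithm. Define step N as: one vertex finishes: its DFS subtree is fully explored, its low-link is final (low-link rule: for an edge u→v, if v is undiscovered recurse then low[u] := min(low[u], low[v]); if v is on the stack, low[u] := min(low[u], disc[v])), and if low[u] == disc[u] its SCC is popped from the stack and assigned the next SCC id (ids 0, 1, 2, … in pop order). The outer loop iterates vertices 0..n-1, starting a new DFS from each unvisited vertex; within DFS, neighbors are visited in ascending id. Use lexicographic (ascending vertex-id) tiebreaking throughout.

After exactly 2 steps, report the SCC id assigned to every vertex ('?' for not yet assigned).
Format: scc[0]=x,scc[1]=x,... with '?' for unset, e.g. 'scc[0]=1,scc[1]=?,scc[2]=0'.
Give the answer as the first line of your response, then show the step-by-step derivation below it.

scc[0]=0,scc[1]=?,scc[2]=?,scc[3]=?,scc[4]=?,scc[5]=?,scc[6]=?,scc[7]=?

step 1: low=(low[0]=0,low[1]=?,low[2]=?,low[3]=?,low[4]=?,low[5]=?,low[6]=?,low[7]=?); scc=(scc[0]=0,scc[1]=?,scc[2]=?,scc[3]=?,scc[4]=?,scc[5]=?,scc[6]=?,scc[7]=?)
step 2: low=(low[0]=0,low[1]=1,low[2]=?,low[3]=?,low[4]=?,low[5]=?,low[6]=2,low[7]=2); scc=(scc[0]=0,scc[1]=?,scc[2]=?,scc[3]=?,scc[4]=?,scc[5]=?,scc[6]=?,scc[7]=?)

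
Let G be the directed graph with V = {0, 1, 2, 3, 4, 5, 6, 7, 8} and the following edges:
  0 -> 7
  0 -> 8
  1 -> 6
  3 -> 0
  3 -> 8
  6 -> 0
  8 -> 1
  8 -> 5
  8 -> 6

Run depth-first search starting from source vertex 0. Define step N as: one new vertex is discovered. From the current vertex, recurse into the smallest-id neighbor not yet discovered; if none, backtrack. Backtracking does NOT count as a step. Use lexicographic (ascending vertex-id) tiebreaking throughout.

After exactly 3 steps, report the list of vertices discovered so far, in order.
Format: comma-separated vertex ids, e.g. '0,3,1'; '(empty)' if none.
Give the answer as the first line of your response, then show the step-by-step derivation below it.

0,7,8

step 1: discover 0; path=0; order=0
step 2: discover 7; path=0>7; order=0,7
step 3: discover 8; path=0>8; order=0,7,8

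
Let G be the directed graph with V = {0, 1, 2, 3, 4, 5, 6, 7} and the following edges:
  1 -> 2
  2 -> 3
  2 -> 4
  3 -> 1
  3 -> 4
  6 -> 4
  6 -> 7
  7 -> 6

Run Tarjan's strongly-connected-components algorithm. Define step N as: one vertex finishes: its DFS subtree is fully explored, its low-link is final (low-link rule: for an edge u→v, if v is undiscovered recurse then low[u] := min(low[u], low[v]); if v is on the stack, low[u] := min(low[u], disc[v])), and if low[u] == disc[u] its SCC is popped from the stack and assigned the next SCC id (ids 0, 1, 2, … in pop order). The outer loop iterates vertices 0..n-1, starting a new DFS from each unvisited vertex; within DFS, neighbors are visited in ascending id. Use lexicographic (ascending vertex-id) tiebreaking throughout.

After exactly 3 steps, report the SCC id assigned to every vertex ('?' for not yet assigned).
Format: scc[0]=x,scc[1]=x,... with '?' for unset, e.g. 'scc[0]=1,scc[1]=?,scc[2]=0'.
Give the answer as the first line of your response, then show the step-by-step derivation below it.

scc[0]=0,scc[1]=?,scc[2]=?,scc[3]=?,scc[4]=1,scc[5]=?,scc[6]=?,scc[7]=?

step 1: low=(low[0]=0,low[1]=?,low[2]=?,low[3]=?,low[4]=?,low[5]=?,low[6]=?,low[7]=?); scc=(scc[0]=0,scc[1]=?,scc[2]=?,scc[3]=?,scc[4]=?,scc[5]=?,scc[6]=?,scc[7]=?)
step 2: low=(low[0]=0,low[1]=1,low[2]=2,low[3]=1,low[4]=4,low[5]=?,low[6]=?,low[7]=?); scc=(scc[0]=0,scc[1]=?,scc[2]=?,scc[3]=?,scc[4]=1,scc[5]=?,scc[6]=?,scc[7]=?)
step 3: low=(low[0]=0,low[1]=1,low[2]=2,low[3]=1,low[4]=4,low[5]=?,low[6]=?,low[7]=?); scc=(scc[0]=0,scc[1]=?,scc[2]=?,scc[3]=?,scc[4]=1,scc[5]=?,scc[6]=?,scc[7]=?)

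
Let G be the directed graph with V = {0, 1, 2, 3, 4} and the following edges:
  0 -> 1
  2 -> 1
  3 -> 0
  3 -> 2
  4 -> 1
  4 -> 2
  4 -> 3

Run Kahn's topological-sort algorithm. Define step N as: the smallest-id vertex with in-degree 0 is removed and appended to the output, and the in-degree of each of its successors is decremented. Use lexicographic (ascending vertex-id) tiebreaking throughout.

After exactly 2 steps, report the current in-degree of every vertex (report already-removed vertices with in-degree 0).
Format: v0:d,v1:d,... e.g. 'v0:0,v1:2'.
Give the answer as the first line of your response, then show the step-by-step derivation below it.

v0:0,v1:2,v2:0,v3:0,v4:0

step 1: output 4; order=[4]; indeg=(1,2,1,0,0)
step 2: output 3; order=[4,3]; indeg=(0,2,0,0,0)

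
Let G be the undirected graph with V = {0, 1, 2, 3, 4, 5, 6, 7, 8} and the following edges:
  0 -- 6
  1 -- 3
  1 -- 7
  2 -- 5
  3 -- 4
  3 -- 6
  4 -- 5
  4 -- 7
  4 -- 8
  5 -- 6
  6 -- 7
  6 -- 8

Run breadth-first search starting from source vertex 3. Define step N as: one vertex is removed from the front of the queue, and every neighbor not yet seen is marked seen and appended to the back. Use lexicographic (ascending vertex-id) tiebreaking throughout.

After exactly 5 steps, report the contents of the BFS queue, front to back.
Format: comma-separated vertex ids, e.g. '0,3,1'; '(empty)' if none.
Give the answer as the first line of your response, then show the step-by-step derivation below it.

5,8,0

step 1: dequeue 3; queue=[1,4,6]; order=3
step 2: dequeue 1; queue=[4,6,7]; order=3,1
step 3: dequeue 4; queue=[6,7,5,8]; order=3,1,4
step 4: dequeue 6; queue=[7,5,8,0]; order=3,1,4,6
step 5: dequeue 7; queue=[5,8,0]; order=3,1,4,6,7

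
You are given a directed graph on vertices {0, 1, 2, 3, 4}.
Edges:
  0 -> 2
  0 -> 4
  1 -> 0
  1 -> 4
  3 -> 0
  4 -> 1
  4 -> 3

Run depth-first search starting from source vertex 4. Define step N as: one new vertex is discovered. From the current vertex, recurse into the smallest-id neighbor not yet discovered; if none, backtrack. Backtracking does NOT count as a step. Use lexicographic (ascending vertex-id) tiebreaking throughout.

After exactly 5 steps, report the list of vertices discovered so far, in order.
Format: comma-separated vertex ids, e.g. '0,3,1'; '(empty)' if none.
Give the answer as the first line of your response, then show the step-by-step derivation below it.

4,1,0,2,3

step 1: discover 4; path=4; order=4
step 2: discover 1; path=4>1; order=4,1
step 3: discover 0; path=4>1>0; order=4,1,0
step 4: discover 2; path=4>1>0>2; order=4,1,0,2
step 5: discover 3; path=4>3; order=4,1,0,2,3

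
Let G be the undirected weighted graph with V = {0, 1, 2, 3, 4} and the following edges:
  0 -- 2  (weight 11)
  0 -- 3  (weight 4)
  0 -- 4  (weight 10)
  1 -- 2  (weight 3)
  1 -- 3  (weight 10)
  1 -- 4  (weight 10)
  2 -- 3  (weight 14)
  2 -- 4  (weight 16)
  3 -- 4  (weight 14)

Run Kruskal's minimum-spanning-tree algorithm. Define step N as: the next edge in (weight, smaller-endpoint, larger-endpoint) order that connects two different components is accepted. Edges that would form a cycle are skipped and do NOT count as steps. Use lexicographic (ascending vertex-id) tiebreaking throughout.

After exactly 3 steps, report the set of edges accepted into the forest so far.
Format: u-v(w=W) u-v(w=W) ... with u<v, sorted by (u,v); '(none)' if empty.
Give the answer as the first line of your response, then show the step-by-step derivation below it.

0-3(w=4) 0-4(w=10) 1-2(w=3)

step 1: add edge 1-2 (w=3); MST = {1-2(w=3)}
step 2: add edge 0-3 (w=4); MST = {0-3(w=4) 1-2(w=3)}
step 3: add edge 0-4 (w=10); MST = {0-3(w=4) 0-4(w=10) 1-2(w=3)}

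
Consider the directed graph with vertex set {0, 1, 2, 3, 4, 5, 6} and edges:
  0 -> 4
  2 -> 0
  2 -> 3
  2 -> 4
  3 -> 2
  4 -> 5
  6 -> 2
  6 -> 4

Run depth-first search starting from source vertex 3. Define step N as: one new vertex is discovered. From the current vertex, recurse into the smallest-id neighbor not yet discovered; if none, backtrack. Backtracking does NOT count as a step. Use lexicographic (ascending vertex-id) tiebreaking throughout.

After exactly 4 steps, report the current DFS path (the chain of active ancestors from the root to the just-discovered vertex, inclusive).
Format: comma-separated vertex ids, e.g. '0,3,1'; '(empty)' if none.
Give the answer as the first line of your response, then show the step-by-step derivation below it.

3,2,0,4

step 1: discover 3; path=3; order=3
step 2: discover 2; path=3>2; order=3,2
step 3: discover 0; path=3>2>0; order=3,2,0
step 4: discover 4; path=3>2>0>4; order=3,2,0,4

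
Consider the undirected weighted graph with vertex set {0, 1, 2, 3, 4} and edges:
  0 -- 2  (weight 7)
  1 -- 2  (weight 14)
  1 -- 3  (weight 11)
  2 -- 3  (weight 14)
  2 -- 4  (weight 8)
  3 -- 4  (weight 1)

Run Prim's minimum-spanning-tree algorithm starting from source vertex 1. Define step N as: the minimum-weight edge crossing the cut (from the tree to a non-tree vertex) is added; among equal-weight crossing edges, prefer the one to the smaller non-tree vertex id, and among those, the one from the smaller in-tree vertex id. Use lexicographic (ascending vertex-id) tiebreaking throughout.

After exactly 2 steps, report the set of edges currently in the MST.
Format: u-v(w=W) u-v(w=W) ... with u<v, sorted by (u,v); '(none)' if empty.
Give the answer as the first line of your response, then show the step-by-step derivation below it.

1-3(w=11) 3-4(w=1)

step 1: add edge 1-3 (w=11); MST = {1-3(w=11)}
step 2: add edge 3-4 (w=1); MST = {1-3(w=11) 3-4(w=1)}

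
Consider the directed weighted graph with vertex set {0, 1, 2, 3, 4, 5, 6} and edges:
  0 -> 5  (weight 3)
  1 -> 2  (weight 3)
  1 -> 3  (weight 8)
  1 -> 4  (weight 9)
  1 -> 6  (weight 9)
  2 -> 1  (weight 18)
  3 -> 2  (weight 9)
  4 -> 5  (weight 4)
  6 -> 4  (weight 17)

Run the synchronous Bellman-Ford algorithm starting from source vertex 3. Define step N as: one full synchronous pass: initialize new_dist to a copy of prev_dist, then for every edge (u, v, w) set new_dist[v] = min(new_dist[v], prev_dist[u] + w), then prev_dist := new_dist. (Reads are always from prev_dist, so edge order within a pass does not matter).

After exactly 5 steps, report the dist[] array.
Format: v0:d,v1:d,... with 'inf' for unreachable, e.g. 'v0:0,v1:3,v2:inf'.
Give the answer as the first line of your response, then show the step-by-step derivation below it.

v0:inf,v1:27,v2:9,v3:0,v4:36,v5:40,v6:36

step 1: dist = v0:inf,v1:inf,v2:9,v3:0,v4:inf,v5:inf,v6:inf
step 2: dist = v0:inf,v1:27,v2:9,v3:0,v4:inf,v5:inf,v6:inf
step 3: dist = v0:inf,v1:27,v2:9,v3:0,v4:36,v5:inf,v6:36
step 4: dist = v0:inf,v1:27,v2:9,v3:0,v4:36,v5:40,v6:36
step 5: dist = v0:inf,v1:27,v2:9,v3:0,v4:36,v5:40,v6:36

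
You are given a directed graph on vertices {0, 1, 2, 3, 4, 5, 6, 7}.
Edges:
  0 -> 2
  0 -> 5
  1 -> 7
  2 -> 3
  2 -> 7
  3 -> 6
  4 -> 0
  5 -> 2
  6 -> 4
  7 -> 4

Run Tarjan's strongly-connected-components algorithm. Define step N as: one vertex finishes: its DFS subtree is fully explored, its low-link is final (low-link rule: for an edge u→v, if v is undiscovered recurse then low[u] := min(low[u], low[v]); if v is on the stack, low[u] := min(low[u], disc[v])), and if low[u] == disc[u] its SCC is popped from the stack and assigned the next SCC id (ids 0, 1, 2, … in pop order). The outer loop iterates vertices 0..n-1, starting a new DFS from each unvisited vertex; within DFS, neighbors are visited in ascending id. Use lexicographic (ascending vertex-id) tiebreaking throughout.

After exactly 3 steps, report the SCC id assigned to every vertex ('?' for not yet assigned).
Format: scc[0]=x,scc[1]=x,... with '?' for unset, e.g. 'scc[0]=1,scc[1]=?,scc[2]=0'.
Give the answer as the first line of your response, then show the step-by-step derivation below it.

scc[0]=?,scc[1]=?,scc[2]=?,scc[3]=?,scc[4]=?,scc[5]=?,scc[6]=?,scc[7]=?

step 1: low=(low[0]=0,low[1]=?,low[2]=1,low[3]=2,low[4]=0,low[5]=?,low[6]=3,low[7]=?); scc=(scc[0]=?,scc[1]=?,scc[2]=?,scc[3]=?,scc[4]=?,scc[5]=?,scc[6]=?,scc[7]=?)
step 2: low=(low[0]=0,low[1]=?,low[2]=1,low[3]=2,low[4]=0,low[5]=?,low[6]=0,low[7]=?); scc=(scc[0]=?,scc[1]=?,scc[2]=?,scc[3]=?,scc[4]=?,scc[5]=?,scc[6]=?,scc[7]=?)
step 3: low=(low[0]=0,low[1]=?,low[2]=1,low[3]=0,low[4]=0,low[5]=?,low[6]=0,low[7]=?); scc=(scc[0]=?,scc[1]=?,scc[2]=?,scc[3]=?,scc[4]=?,scc[5]=?,scc[6]=?,scc[7]=?)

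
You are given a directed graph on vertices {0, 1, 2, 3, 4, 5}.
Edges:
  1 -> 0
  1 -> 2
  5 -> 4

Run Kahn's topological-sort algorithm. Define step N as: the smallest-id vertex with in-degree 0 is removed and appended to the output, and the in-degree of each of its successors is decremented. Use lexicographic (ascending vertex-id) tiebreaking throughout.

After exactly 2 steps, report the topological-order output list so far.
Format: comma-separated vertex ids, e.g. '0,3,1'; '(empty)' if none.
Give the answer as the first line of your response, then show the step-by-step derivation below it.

1,0

step 1: output 1; order=[1]; indeg=(0,0,0,0,1,0)
step 2: output 0; order=[1,0]; indeg=(0,0,0,0,1,0)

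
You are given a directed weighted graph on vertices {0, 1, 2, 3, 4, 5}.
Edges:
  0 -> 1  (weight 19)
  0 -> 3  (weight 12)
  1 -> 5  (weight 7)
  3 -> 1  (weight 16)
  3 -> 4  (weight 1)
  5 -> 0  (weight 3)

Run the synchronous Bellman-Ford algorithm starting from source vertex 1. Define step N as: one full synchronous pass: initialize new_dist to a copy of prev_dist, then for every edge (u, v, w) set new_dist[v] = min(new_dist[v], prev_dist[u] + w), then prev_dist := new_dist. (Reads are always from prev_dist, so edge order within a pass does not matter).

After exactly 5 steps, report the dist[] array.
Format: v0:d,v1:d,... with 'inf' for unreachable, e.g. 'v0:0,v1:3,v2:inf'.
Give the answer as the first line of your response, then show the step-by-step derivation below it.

v0:10,v1:0,v2:inf,v3:22,v4:23,v5:7

step 1: dist = v0:inf,v1:0,v2:inf,v3:inf,v4:inf,v5:7
step 2: dist = v0:10,v1:0,v2:inf,v3:inf,v4:inf,v5:7
step 3: dist = v0:10,v1:0,v2:inf,v3:22,v4:inf,v5:7
step 4: dist = v0:10,v1:0,v2:inf,v3:22,v4:23,v5:7
step 5: dist = v0:10,v1:0,v2:inf,v3:22,v4:23,v5:7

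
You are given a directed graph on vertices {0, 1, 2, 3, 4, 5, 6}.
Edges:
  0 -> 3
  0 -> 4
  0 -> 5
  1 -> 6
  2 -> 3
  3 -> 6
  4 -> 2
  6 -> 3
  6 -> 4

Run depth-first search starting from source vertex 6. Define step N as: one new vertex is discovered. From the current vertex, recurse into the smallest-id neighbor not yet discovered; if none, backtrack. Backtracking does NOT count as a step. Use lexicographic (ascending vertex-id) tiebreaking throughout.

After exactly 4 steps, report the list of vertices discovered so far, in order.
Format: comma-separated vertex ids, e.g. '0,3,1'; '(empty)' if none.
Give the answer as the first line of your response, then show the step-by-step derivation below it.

6,3,4,2

step 1: discover 6; path=6; order=6
step 2: discover 3; path=6>3; order=6,3
step 3: discover 4; path=6>4; order=6,3,4
step 4: discover 2; path=6>4>2; order=6,3,4,2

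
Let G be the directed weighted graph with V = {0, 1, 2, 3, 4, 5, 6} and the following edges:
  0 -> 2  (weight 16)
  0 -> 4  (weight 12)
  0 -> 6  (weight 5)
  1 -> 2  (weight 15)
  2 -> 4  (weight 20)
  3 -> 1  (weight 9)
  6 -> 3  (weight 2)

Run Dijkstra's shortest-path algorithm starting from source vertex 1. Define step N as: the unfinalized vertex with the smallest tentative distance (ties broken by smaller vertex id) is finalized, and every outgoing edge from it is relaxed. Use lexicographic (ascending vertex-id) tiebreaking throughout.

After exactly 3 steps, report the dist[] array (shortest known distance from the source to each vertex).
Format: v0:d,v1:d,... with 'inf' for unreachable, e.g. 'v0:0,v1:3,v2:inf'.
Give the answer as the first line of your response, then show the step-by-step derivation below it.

v0:inf,v1:0,v2:15,v3:inf,v4:35,v5:inf,v6:inf

step 1: dist = v0:inf,v1:0,v2:15,v3:inf,v4:inf,v5:inf,v6:inf
step 2: dist = v0:inf,v1:0,v2:15,v3:inf,v4:35,v5:inf,v6:inf
step 3: dist = v0:inf,v1:0,v2:15,v3:inf,v4:35,v5:inf,v6:inf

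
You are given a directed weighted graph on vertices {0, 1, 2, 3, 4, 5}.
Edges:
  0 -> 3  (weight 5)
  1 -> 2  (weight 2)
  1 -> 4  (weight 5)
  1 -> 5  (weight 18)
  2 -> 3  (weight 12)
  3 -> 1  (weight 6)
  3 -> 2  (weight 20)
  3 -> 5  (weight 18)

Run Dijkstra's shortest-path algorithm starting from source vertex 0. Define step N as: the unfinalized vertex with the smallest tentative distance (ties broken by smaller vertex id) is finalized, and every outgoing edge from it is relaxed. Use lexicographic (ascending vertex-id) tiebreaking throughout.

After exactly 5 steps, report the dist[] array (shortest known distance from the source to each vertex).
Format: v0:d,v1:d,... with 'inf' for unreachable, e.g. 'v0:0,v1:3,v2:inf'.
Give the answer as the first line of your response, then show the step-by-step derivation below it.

v0:0,v1:11,v2:13,v3:5,v4:16,v5:23

step 1: dist = v0:0,v1:inf,v2:inf,v3:5,v4:inf,v5:inf
step 2: dist = v0:0,v1:11,v2:25,v3:5,v4:inf,v5:23
step 3: dist = v0:0,v1:11,v2:13,v3:5,v4:16,v5:23
step 4: dist = v0:0,v1:11,v2:13,v3:5,v4:16,v5:23
step 5: dist = v0:0,v1:11,v2:13,v3:5,v4:16,v5:23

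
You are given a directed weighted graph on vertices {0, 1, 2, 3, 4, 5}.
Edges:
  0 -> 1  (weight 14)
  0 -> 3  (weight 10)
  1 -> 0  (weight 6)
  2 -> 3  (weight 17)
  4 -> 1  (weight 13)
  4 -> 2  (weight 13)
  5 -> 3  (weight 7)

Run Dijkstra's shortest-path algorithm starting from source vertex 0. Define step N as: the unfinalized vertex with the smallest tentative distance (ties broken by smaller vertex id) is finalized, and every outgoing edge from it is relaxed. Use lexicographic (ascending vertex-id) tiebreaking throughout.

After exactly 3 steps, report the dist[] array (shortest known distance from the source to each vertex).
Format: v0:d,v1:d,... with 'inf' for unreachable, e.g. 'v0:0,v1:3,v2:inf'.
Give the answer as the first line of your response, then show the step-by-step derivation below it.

v0:0,v1:14,v2:inf,v3:10,v4:inf,v5:inf

step 1: dist = v0:0,v1:14,v2:inf,v3:10,v4:inf,v5:inf
step 2: dist = v0:0,v1:14,v2:inf,v3:10,v4:inf,v5:inf
step 3: dist = v0:0,v1:14,v2:inf,v3:10,v4:inf,v5:inf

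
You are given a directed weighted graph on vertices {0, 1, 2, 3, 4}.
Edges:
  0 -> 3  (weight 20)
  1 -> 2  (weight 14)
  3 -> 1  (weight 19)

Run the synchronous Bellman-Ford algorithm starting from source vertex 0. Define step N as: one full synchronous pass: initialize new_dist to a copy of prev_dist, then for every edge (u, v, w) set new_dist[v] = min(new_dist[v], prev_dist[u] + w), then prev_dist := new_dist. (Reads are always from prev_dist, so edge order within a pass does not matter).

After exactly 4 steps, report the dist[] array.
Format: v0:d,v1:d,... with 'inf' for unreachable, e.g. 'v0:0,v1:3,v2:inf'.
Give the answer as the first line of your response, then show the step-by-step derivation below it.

v0:0,v1:39,v2:53,v3:20,v4:inf

step 1: dist = v0:0,v1:inf,v2:inf,v3:20,v4:inf
step 2: dist = v0:0,v1:39,v2:inf,v3:20,v4:inf
step 3: dist = v0:0,v1:39,v2:53,v3:20,v4:inf
step 4: dist = v0:0,v1:39,v2:53,v3:20,v4:inf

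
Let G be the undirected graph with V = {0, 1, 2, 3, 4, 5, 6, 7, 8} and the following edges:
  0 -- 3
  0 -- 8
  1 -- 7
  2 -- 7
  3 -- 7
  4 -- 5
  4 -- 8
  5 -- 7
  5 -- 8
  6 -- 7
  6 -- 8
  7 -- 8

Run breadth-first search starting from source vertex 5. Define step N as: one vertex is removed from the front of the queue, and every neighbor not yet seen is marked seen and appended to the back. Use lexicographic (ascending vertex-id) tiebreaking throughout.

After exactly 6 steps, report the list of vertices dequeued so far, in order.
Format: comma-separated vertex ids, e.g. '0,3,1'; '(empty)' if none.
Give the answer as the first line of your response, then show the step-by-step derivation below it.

5,4,7,8,1,2

step 1: dequeue 5; queue=[4,7,8]; order=5
step 2: dequeue 4; queue=[7,8]; order=5,4
step 3: dequeue 7; queue=[8,1,2,3,6]; order=5,4,7
step 4: dequeue 8; queue=[1,2,3,6,0]; order=5,4,7,8
step 5: dequeue 1; queue=[2,3,6,0]; order=5,4,7,8,1
step 6: dequeue 2; queue=[3,6,0]; order=5,4,7,8,1,2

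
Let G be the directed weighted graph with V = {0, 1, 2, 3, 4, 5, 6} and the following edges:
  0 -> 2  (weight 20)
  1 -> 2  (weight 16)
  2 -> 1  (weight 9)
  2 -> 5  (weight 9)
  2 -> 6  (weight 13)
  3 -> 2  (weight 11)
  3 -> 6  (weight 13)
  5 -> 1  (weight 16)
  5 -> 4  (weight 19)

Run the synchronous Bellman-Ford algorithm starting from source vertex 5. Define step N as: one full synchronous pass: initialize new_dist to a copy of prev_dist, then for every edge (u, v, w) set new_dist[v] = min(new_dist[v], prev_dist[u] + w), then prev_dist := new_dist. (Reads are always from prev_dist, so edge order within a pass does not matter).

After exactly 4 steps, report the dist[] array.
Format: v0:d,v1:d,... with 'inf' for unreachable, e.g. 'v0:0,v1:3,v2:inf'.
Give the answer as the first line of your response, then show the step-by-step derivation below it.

v0:inf,v1:16,v2:32,v3:inf,v4:19,v5:0,v6:45

step 1: dist = v0:inf,v1:16,v2:inf,v3:inf,v4:19,v5:0,v6:inf
step 2: dist = v0:inf,v1:16,v2:32,v3:inf,v4:19,v5:0,v6:inf
step 3: dist = v0:inf,v1:16,v2:32,v3:inf,v4:19,v5:0,v6:45
step 4: dist = v0:inf,v1:16,v2:32,v3:inf,v4:19,v5:0,v6:45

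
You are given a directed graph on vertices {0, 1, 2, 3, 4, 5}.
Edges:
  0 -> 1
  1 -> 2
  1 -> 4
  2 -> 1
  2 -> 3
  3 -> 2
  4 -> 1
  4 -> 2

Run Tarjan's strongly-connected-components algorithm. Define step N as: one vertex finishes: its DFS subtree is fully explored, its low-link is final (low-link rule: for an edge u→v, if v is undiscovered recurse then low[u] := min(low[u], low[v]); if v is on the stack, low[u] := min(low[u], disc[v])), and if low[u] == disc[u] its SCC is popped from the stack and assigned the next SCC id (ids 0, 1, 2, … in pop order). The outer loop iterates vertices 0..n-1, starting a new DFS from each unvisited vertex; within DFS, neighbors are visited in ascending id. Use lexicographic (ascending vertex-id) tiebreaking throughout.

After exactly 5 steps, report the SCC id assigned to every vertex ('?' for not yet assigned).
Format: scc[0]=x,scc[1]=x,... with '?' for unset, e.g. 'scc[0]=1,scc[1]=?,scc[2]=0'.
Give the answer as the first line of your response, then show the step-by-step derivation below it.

scc[0]=1,scc[1]=0,scc[2]=0,scc[3]=0,scc[4]=0,scc[5]=?

step 1: low=(low[0]=0,low[1]=1,low[2]=1,low[3]=2,low[4]=?,low[5]=?); scc=(scc[0]=?,scc[1]=?,scc[2]=?,scc[3]=?,scc[4]=?,scc[5]=?)
step 2: low=(low[0]=0,low[1]=1,low[2]=1,low[3]=2,low[4]=?,low[5]=?); scc=(scc[0]=?,scc[1]=?,scc[2]=?,scc[3]=?,scc[4]=?,scc[5]=?)
step 3: low=(low[0]=0,low[1]=1,low[2]=1,low[3]=2,low[4]=1,low[5]=?); scc=(scc[0]=?,scc[1]=?,scc[2]=?,scc[3]=?,scc[4]=?,scc[5]=?)
step 4: low=(low[0]=0,low[1]=1,low[2]=1,low[3]=2,low[4]=1,low[5]=?); scc=(scc[0]=?,scc[1]=0,scc[2]=0,scc[3]=0,scc[4]=0,scc[5]=?)
step 5: low=(low[0]=0,low[1]=1,low[2]=1,low[3]=2,low[4]=1,low[5]=?); scc=(scc[0]=1,scc[1]=0,scc[2]=0,scc[3]=0,scc[4]=0,scc[5]=?)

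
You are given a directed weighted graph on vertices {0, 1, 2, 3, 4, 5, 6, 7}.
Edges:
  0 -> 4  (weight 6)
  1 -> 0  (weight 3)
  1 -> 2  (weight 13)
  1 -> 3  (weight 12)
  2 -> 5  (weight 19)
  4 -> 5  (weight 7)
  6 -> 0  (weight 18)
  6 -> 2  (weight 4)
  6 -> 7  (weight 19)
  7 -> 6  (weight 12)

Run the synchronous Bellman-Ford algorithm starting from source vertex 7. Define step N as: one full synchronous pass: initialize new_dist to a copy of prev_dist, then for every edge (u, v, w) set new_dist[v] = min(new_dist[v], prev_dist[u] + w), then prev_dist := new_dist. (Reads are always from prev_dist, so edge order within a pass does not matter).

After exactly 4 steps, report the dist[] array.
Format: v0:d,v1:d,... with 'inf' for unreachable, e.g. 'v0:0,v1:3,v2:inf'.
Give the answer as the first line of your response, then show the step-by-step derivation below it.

v0:30,v1:inf,v2:16,v3:inf,v4:36,v5:35,v6:12,v7:0

step 1: dist = v0:inf,v1:inf,v2:inf,v3:inf,v4:inf,v5:inf,v6:12,v7:0
step 2: dist = v0:30,v1:inf,v2:16,v3:inf,v4:inf,v5:inf,v6:12,v7:0
step 3: dist = v0:30,v1:inf,v2:16,v3:inf,v4:36,v5:35,v6:12,v7:0
step 4: dist = v0:30,v1:inf,v2:16,v3:inf,v4:36,v5:35,v6:12,v7:0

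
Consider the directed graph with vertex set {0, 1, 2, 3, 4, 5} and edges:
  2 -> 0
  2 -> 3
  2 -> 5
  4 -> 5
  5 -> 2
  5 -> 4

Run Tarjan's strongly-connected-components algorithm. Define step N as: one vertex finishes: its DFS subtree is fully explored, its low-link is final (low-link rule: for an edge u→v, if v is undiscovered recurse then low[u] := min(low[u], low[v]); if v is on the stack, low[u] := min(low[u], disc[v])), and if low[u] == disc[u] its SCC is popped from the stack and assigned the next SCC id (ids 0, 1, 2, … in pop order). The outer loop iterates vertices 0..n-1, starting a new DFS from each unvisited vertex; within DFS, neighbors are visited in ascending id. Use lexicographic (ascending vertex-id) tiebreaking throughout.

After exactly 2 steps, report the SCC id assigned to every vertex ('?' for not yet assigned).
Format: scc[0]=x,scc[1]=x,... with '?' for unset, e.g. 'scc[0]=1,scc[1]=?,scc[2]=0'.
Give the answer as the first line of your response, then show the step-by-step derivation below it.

scc[0]=0,scc[1]=1,scc[2]=?,scc[3]=?,scc[4]=?,scc[5]=?

step 1: low=(low[0]=0,low[1]=?,low[2]=?,low[3]=?,low[4]=?,low[5]=?); scc=(scc[0]=0,scc[1]=?,scc[2]=?,scc[3]=?,scc[4]=?,scc[5]=?)
step 2: low=(low[0]=0,low[1]=1,low[2]=?,low[3]=?,low[4]=?,low[5]=?); scc=(scc[0]=0,scc[1]=1,scc[2]=?,scc[3]=?,scc[4]=?,scc[5]=?)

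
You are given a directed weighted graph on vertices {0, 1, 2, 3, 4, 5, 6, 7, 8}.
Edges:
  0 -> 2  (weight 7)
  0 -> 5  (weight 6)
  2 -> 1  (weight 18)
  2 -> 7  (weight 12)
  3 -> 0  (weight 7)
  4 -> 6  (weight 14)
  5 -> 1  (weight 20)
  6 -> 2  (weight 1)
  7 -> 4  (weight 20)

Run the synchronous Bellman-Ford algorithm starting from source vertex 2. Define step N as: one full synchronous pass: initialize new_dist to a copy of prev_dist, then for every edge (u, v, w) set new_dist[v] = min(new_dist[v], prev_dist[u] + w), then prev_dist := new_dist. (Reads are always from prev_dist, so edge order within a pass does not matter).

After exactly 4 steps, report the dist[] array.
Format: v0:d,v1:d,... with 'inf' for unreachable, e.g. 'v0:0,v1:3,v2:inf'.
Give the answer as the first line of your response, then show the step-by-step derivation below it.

v0:inf,v1:18,v2:0,v3:inf,v4:32,v5:inf,v6:46,v7:12,v8:inf

step 1: dist = v0:inf,v1:18,v2:0,v3:inf,v4:inf,v5:inf,v6:inf,v7:12,v8:inf
step 2: dist = v0:inf,v1:18,v2:0,v3:inf,v4:32,v5:inf,v6:inf,v7:12,v8:inf
step 3: dist = v0:inf,v1:18,v2:0,v3:inf,v4:32,v5:inf,v6:46,v7:12,v8:inf
step 4: dist = v0:inf,v1:18,v2:0,v3:inf,v4:32,v5:inf,v6:46,v7:12,v8:inf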